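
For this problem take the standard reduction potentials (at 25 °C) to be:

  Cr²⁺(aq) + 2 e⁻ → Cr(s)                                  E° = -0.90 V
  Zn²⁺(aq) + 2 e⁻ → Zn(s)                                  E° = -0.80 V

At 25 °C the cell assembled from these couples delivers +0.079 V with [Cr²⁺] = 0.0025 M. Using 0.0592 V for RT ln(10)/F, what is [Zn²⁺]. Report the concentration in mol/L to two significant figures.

0.00049 M

Zn²⁺/Zn is the cathode, Cr²⁺/Cr the anode: E°cell = +0.10 V, n = 2.
Overall reaction: Zn²⁺(aq) + Cr(s) → Zn(s) + Cr²⁺(aq); Q = [Cr²⁺]^1/[Zn²⁺]^1.
From E = E° − (0.0592/n) log Q: log Q = (E° − E)·n/0.0592 = (+0.10 − (+0.079))·2/0.0592 = 0.7095.
So 1·log[Zn²⁺] = 1·log(0.0025) − log Q = -2.6021 − (0.7095) = -3.3116; [Zn²⁺] = 10^(-3.3116) ≈ 0.00049 M.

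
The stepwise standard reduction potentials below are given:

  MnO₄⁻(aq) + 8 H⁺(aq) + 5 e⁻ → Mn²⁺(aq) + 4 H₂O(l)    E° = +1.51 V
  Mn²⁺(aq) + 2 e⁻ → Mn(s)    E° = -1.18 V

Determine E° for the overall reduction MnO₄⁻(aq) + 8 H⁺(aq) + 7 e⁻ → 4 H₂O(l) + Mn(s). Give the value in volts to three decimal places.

Adding the free-energy changes (−nFE°) of the two steps gives −n₃FE°₃ = −n₁FE°₁ − n₂FE°₂.
E°₃ = (5×+1.51 + 2×-1.18) / 7 = (+5.190) / 7 = +0.741 V.

+0.741 V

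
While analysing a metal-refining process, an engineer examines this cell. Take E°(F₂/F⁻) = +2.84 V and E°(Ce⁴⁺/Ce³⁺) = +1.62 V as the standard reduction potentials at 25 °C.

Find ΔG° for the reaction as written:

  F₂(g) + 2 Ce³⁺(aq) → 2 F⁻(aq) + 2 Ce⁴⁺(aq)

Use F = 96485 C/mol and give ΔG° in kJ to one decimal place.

As written, F₂/F⁻ is reduced (cathode) and Ce⁴⁺/Ce³⁺ is oxidised (anode), so E°cell = (+2.84) − (+1.62) = +1.22 V.
Balancing electrons gives n = 2.
ΔG° = −nFE° = −(2)(96485)(+1.22) = -235,423 J = -235.4 kJ.

-235.4 kJ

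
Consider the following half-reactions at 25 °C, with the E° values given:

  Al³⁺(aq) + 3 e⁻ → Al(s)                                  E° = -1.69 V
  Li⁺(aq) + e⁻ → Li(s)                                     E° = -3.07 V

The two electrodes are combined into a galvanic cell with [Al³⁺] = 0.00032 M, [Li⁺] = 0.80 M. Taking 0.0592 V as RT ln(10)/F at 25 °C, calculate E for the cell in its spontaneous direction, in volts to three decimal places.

Al³⁺/Al is the cathode (higher E°), Li⁺/Li the anode: E°cell = -1.69 − (-3.07) = +1.38 V, n = 3.
Overall: Al³⁺(aq) + 3 Li(s) → Al(s) + 3 Li⁺(aq)
Q = [Li⁺]^3 / ([Al³⁺]); log Q = 3.204.
E = E° − (0.0592/n) log Q = +1.38 − (0.0592/3)(3.204) = +1.317 V.

+1.317 V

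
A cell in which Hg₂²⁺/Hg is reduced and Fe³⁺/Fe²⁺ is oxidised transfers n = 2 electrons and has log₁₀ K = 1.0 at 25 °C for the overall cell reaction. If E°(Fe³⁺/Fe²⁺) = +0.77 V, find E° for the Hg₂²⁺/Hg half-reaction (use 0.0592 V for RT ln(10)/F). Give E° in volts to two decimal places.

E°cell = (0.0592/n)·log K = (0.0592/2)(1.0) = +0.030 V.
Since Hg₂²⁺/Hg is the cathode and Fe³⁺/Fe²⁺ the anode, E°cell = E°(Hg₂²⁺/Hg) − E°(Fe³⁺/Fe²⁺).
So E°(Hg₂²⁺/Hg) = E°cell + E°(Fe³⁺/Fe²⁺) = +0.030 + (+0.77) = +0.80 V.

+0.80 V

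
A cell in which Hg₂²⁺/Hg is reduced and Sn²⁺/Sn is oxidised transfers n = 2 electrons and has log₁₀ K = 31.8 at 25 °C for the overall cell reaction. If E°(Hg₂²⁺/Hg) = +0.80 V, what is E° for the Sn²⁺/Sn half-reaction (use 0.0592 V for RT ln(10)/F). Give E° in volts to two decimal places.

E°cell = (0.0592/n)·log K = (0.0592/2)(31.8) = +0.941 V.
Since Hg₂²⁺/Hg is the cathode and Sn²⁺/Sn the anode, E°cell = E°(Hg₂²⁺/Hg) − E°(Sn²⁺/Sn).
So E°(Sn²⁺/Sn) = E°(Hg₂²⁺/Hg) − E°cell = (+0.80) − (+0.941) = -0.14 V.

-0.14 V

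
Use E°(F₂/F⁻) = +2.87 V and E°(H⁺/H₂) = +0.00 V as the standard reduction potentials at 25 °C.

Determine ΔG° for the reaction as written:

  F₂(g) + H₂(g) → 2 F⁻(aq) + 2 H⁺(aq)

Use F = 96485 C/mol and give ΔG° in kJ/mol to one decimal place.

-553.8 kJ/mol

As written, F₂/F⁻ is reduced (cathode) and H⁺/H₂ is oxidised (anode), so E°cell = (+2.87) − (+0.00) = +2.87 V.
Balancing electrons gives n = 2.
ΔG° = −nFE° = −(2)(96485)(+2.87) = -553,824 J = -553.8 kJ/mol.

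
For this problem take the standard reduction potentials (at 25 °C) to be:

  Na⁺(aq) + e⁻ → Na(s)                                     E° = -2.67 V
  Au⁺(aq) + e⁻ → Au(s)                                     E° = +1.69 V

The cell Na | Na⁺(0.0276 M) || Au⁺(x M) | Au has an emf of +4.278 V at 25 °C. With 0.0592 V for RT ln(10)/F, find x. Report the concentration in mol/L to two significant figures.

0.0011 M

Au⁺/Au is the cathode, Na⁺/Na the anode: E°cell = +4.36 V, n = 1.
Overall reaction: Au⁺(aq) + Na(s) → Au(s) + Na⁺(aq); Q = [Na⁺]^1/[Au⁺]^1.
From E = E° − (0.0592/n) log Q: log Q = (E° − E)·n/0.0592 = (+4.36 − (+4.278))·1/0.0592 = 1.3851.
So 1·log[Au⁺] = 1·log(0.0276) − log Q = -1.5591 − (1.3851) = -2.9442; [Au⁺] = 10^(-2.9442) ≈ 0.0011 M.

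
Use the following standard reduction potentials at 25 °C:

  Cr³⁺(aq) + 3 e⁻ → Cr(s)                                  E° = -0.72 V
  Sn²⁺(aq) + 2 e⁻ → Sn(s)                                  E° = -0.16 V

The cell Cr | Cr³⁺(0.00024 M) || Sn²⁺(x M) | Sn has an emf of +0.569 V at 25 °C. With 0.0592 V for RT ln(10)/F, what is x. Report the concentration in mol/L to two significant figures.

0.0078 M

Sn²⁺/Sn is the cathode, Cr³⁺/Cr the anode: E°cell = +0.56 V, n = 6.
Overall reaction: 3 Sn²⁺(aq) + 2 Cr(s) → 3 Sn(s) + 2 Cr³⁺(aq); Q = [Cr³⁺]^2/[Sn²⁺]^3.
From E = E° − (0.0592/n) log Q: log Q = (E° − E)·n/0.0592 = (+0.56 − (+0.569))·6/0.0592 = -0.9122.
So 3·log[Sn²⁺] = 2·log(0.00024) − log Q = -7.2396 − (-0.9122) = -6.3274; log[Sn²⁺] = -6.3274 / 3 = -2.1091; [Sn²⁺] = 10^(-2.1091) ≈ 0.0078 M.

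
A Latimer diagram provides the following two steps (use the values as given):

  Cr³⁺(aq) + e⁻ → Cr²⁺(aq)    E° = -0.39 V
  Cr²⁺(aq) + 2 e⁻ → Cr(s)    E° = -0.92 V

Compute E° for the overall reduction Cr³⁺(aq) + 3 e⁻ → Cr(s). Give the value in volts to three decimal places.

Since ΔG° = −nFE° is additive over sequential reductions, n₃E°₃ = n₁E°₁ + n₂E°₂.
E°₃ = (1×-0.39 + 2×-0.92) / 3 = (-2.230) / 3 = -0.743 V.

-0.743 V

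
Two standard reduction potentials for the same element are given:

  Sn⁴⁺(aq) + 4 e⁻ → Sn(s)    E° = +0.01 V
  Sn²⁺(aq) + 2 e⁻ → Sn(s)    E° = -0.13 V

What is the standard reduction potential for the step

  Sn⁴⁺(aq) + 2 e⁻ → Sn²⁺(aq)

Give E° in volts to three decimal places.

+0.150 V

Sequential free energies add, so n₃E°₃ = n₁E°₁ + n₂E°₂.
With n₃ = 4, and the known step contributing 2×(-0.13) V, the unknown satisfies 2·E° = 4×(+0.01) − 2×(-0.13) = +0.300.
E° = +0.300 / 2 = +0.150 V.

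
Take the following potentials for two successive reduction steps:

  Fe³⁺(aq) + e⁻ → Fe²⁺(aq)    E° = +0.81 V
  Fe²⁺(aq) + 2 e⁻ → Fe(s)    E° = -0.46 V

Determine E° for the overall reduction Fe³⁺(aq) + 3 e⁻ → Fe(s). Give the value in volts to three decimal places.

Since ΔG° = −nFE° is additive over sequential reductions, n₃E°₃ = n₁E°₁ + n₂E°₂.
E°₃ = (1×+0.81 + 2×-0.46) / 3 = (-0.110) / 3 = -0.037 V.

-0.037 V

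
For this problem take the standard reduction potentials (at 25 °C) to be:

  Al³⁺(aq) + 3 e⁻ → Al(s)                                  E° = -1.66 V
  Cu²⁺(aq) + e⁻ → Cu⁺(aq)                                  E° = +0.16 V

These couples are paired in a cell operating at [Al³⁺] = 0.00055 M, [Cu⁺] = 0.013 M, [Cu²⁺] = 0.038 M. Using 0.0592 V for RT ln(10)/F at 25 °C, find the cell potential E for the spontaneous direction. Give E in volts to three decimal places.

+1.912 V

Cu²⁺/Cu⁺ is the cathode (higher E°), Al³⁺/Al the anode: E°cell = +0.16 − (-1.66) = +1.82 V, n = 3.
Overall: 3 Cu²⁺(aq) + Al(s) → 3 Cu⁺(aq) + Al³⁺(aq)
Q = [Cu⁺]^3·[Al³⁺] / ([Cu²⁺]^3); log Q = -4.657.
E = E° − (0.0592/n) log Q = +1.82 − (0.0592/3)(-4.657) = +1.912 V.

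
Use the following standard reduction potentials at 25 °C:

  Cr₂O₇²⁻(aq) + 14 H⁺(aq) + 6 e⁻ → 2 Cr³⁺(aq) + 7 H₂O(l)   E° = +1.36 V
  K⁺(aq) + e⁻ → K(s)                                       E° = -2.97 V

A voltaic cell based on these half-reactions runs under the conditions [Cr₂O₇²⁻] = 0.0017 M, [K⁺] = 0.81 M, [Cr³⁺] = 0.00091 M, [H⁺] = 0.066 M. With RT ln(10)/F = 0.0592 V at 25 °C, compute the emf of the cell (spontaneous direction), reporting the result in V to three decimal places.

+4.205 V

Cr₂O₇²⁻/Cr³⁺ is the cathode (higher E°), K⁺/K the anode: E°cell = +1.36 − (-2.97) = +4.33 V, n = 6.
Overall: Cr₂O₇²⁻(aq) + 14 H⁺(aq) + 6 K(s) → 2 Cr³⁺(aq) + 7 H₂O(l) + 6 K⁺(aq)
Q = [Cr³⁺]^2·[K⁺]^6 / ([Cr₂O₇²⁻]·[H⁺]^14); log Q = 12.665.
E = E° − (0.0592/n) log Q = +4.33 − (0.0592/6)(12.665) = +4.205 V.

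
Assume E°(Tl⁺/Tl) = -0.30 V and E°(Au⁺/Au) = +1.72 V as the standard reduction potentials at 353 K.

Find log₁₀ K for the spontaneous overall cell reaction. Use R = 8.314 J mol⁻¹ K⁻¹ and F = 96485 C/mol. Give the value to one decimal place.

28.8

Cathode: Au⁺/Au; anode: Tl⁺/Tl. E°cell = (+1.72) − (-0.30) = +2.02 V, with n = 1.
ΔG° = −nFE° = −RT ln K, so ln K = nFE°/(RT) = (1)(96485)(+2.02) / ((8.314)(353)) = 66.409.
log₁₀ K = 66.409 / ln 10 = 28.8.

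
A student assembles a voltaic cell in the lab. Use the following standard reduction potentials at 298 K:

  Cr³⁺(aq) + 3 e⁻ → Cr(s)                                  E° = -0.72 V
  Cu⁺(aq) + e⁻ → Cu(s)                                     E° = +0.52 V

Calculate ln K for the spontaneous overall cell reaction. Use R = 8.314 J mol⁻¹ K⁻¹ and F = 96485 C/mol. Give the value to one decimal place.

144.9

Cathode: Cu⁺/Cu; anode: Cr³⁺/Cr. E°cell = (+0.52) − (-0.72) = +1.24 V, with n = 3.
ΔG° = −nFE° = −RT ln K, so ln K = nFE°/(RT) = (3)(96485)(+1.24) / ((8.314)(298)) = 144.869.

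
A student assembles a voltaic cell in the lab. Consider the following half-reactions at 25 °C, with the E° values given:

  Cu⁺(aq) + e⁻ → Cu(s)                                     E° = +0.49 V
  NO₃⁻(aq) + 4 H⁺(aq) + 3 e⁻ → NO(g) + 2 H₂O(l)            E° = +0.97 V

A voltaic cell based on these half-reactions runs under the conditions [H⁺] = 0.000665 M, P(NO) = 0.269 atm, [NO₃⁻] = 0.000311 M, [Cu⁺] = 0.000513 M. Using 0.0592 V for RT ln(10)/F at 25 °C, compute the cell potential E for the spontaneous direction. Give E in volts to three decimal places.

+0.366 V

NO₃⁻/NO is the cathode (higher E°), Cu⁺/Cu the anode: E°cell = +0.97 − (+0.49) = +0.48 V, n = 3.
Overall: NO₃⁻(aq) + 4 H⁺(aq) + 3 Cu(s) → NO(g) + 2 H₂O(l) + 3 Cu⁺(aq)
Q = P(NO)·[Cu⁺]^3 / ([NO₃⁻]·[H⁺]^4); log Q = 5.776.
E = E° − (0.0592/n) log Q = +0.48 − (0.0592/3)(5.776) = +0.366 V.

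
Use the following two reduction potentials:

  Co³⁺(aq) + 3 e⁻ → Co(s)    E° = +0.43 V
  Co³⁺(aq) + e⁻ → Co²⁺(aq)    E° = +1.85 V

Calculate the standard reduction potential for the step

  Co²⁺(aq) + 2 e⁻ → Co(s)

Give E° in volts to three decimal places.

-0.280 V

Sequential free energies add, so n₃E°₃ = n₁E°₁ + n₂E°₂.
With n₃ = 3, and the known step contributing 1×(+1.85) V, the unknown satisfies 2·E° = 3×(+0.43) − 1×(+1.85) = -0.560.
E° = -0.560 / 2 = -0.280 V.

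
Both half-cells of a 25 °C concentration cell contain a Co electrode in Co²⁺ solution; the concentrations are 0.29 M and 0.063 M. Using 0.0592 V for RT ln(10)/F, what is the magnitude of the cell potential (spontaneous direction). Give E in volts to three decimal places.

For a concentration cell E°cell = 0. The 0.29 M side is the cathode (reduction is favoured where [Co²⁺] is higher).
With n = 2, E = −(0.0592/2) log([Co²⁺]ₐₙ/[Co²⁺]꜀ₐₜ) = −(0.0592/2) log(0.063/0.29) = −(0.0592/2)(-0.663) = +0.020 V.

+0.020 V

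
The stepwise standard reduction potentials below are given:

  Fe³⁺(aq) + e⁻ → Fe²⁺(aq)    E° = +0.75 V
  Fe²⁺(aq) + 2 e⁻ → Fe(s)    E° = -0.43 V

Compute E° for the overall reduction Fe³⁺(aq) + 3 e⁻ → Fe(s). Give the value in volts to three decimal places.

Since ΔG° = −nFE° is additive over sequential reductions, n₃E°₃ = n₁E°₁ + n₂E°₂.
E°₃ = (1×+0.75 + 2×-0.43) / 3 = (-0.110) / 3 = -0.037 V.

-0.037 V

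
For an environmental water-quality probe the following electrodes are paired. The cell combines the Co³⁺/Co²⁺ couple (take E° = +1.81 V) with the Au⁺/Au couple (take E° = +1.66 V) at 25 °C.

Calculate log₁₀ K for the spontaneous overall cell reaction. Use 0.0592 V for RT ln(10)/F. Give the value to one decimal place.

Cathode: Co³⁺/Co²⁺; anode: Au⁺/Au. E°cell = +0.15 V, n = 1.
log K = nE°cell / 0.0592 = (1)(+0.15) / 0.0592 = 2.5.

2.5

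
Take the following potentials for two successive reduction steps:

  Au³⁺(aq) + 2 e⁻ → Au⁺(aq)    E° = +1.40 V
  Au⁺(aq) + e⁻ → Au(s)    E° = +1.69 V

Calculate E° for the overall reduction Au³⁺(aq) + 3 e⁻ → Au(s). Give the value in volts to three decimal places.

+1.497 V

Standard free energies of sequential steps add: ΔG°₃ = ΔG°₁ + ΔG°₂, so n₃E°₃ = n₁E°₁ + n₂E°₂.
E°₃ = (2×+1.40 + 1×+1.69) / 3 = (+4.490) / 3 = +1.497 V.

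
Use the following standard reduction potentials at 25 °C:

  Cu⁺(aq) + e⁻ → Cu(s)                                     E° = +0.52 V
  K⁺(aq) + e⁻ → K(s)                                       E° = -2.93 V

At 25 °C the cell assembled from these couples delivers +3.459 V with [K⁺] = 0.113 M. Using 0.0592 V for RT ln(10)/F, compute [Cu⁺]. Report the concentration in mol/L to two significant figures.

0.16 M

Cu⁺/Cu is the cathode, K⁺/K the anode: E°cell = +3.45 V, n = 1.
Overall reaction: Cu⁺(aq) + K(s) → Cu(s) + K⁺(aq); Q = [K⁺]^1/[Cu⁺]^1.
From E = E° − (0.0592/n) log Q: log Q = (E° − E)·n/0.0592 = (+3.45 − (+3.459))·1/0.0592 = -0.1520.
So 1·log[Cu⁺] = 1·log(0.113) − log Q = -0.9469 − (-0.1520) = -0.7949; [Cu⁺] = 10^(-0.7949) ≈ 0.16 M.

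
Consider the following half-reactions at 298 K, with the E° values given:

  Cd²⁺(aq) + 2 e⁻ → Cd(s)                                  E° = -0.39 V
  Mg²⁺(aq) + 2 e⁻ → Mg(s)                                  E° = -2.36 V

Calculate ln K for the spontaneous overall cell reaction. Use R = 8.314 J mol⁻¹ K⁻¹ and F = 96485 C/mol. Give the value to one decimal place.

Cathode: Cd²⁺/Cd; anode: Mg²⁺/Mg. E°cell = (-0.39) − (-2.36) = +1.97 V, with n = 2.
ΔG° = −nFE° = −RT ln K, so ln K = nFE°/(RT) = (2)(96485)(+1.97) / ((8.314)(298)) = 153.437.

153.4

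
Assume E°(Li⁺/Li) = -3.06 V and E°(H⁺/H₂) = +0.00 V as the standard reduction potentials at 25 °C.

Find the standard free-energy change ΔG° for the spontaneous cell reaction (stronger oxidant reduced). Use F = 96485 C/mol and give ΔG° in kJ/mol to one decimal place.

H⁺/H₂ (E° = +0.00 V) is the cathode; Li⁺/Li (E° = -3.06 V) is the anode, so E°cell = +3.06 V.
Balancing electrons gives n = 2 (lcm of 2 and 1).
ΔG° = −nFE° = −(2)(96485)(+3.06) = -590,488 J = -590.5 kJ/mol.

-590.5 kJ/mol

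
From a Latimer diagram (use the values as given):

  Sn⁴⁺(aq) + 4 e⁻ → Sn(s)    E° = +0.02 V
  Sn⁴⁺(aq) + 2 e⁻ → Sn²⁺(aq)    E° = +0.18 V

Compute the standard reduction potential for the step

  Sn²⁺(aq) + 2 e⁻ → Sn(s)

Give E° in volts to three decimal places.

Sequential free energies add, so n₃E°₃ = n₁E°₁ + n₂E°₂.
With n₃ = 4, and the known step contributing 2×(+0.18) V, the unknown satisfies 2·E° = 4×(+0.02) − 2×(+0.18) = -0.280.
E° = -0.280 / 2 = -0.140 V.

-0.140 V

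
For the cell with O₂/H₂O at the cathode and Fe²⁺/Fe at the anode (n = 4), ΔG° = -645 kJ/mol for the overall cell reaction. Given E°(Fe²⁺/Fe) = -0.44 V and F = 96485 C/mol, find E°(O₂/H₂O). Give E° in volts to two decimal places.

E°cell = −ΔG°/(nF) = −(-645×10³)/((4)(96485)) = +1.671 V.
Since O₂/H₂O is the cathode and Fe²⁺/Fe the anode, E°cell = E°(O₂/H₂O) − E°(Fe²⁺/Fe).
So E°(O₂/H₂O) = E°cell + E°(Fe²⁺/Fe) = +1.671 + (-0.44) = +1.23 V.

+1.23 V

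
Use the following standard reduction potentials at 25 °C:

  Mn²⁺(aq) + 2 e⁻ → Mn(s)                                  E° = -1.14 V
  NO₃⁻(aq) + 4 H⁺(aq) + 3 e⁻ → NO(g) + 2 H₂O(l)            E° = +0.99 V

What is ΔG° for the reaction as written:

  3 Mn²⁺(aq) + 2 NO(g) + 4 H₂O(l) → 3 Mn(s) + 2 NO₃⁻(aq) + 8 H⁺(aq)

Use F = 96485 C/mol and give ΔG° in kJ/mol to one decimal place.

As written, Mn²⁺/Mn is reduced (cathode) and NO₃⁻/NO is oxidised (anode), so E°cell = (-1.14) − (+0.99) = -2.13 V.
Balancing electrons gives n = 6.
ΔG° = −nFE° = −(6)(96485)(-2.13) = 1,233,078 J = +1233.1 kJ/mol.

+1233.1 kJ/mol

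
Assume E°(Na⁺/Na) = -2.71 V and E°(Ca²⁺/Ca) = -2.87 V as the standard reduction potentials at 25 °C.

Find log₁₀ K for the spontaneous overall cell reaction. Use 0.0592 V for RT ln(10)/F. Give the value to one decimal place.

Cathode: Na⁺/Na; anode: Ca²⁺/Ca. E°cell = +0.16 V, n = 2.
log K = nE°cell / 0.0592 = (2)(+0.16) / 0.0592 = 5.4.

5.4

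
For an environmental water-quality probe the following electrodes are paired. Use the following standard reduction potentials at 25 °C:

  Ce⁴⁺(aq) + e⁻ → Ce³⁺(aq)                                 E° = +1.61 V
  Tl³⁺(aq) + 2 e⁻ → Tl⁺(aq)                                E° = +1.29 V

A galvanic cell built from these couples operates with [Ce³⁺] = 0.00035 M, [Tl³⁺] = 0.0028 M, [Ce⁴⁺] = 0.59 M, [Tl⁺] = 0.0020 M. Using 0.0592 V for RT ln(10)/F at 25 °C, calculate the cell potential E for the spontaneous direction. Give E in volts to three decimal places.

Ce⁴⁺/Ce³⁺ is the cathode (higher E°), Tl³⁺/Tl⁺ the anode: E°cell = +1.61 − (+1.29) = +0.32 V, n = 2.
Overall: 2 Ce⁴⁺(aq) + Tl⁺(aq) → 2 Ce³⁺(aq) + Tl³⁺(aq)
Q = [Ce³⁺]^2·[Tl³⁺] / ([Ce⁴⁺]^2·[Tl⁺]); log Q = -6.307.
E = E° − (0.0592/n) log Q = +0.32 − (0.0592/2)(-6.307) = +0.507 V.

+0.507 V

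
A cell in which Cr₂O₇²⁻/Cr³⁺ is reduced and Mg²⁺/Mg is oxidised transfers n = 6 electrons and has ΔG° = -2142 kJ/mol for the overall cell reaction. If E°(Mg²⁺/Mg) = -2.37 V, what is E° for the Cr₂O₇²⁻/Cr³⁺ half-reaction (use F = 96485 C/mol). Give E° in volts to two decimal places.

+1.33 V

E°cell = −ΔG°/(nF) = −(-2142×10³)/((6)(96485)) = +3.700 V.
Since Cr₂O₇²⁻/Cr³⁺ is the cathode and Mg²⁺/Mg the anode, E°cell = E°(Cr₂O₇²⁻/Cr³⁺) − E°(Mg²⁺/Mg).
So E°(Cr₂O₇²⁻/Cr³⁺) = E°cell + E°(Mg²⁺/Mg) = +3.700 + (-2.37) = +1.33 V.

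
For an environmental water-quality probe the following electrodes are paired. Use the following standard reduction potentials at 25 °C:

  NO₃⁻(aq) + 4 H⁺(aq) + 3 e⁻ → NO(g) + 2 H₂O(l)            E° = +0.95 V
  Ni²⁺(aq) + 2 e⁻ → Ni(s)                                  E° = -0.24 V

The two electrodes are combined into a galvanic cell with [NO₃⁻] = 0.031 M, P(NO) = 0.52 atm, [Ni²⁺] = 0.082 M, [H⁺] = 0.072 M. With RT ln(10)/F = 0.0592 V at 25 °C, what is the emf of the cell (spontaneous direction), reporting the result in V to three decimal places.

+1.108 V

NO₃⁻/NO is the cathode (higher E°), Ni²⁺/Ni the anode: E°cell = +0.95 − (-0.24) = +1.19 V, n = 6.
Overall: 2 NO₃⁻(aq) + 8 H⁺(aq) + 3 Ni(s) → 2 NO(g) + 4 H₂O(l) + 3 Ni²⁺(aq)
Q = P(NO)^2·[Ni²⁺]^3 / ([NO₃⁻]^2·[H⁺]^8); log Q = 8.332.
E = E° − (0.0592/n) log Q = +1.19 − (0.0592/6)(8.332) = +1.108 V.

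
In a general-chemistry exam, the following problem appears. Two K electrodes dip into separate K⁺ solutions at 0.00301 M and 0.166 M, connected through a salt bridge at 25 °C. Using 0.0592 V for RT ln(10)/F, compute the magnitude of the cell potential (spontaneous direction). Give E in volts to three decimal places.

For a concentration cell E°cell = 0. The 0.166 M side is the cathode (reduction is favoured where [K⁺] is higher).
With n = 1, E = −(0.0592/1) log([K⁺]ₐₙ/[K⁺]꜀ₐₜ) = −(0.0592/1) log(0.00301/0.166) = −(0.0592/1)(-1.742) = +0.103 V.

+0.103 V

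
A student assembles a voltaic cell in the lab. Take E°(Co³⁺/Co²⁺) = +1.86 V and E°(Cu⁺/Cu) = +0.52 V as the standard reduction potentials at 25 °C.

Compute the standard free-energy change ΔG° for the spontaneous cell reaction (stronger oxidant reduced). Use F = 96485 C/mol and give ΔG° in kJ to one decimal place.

Co³⁺/Co²⁺ (E° = +1.86 V) is the cathode; Cu⁺/Cu (E° = +0.52 V) is the anode, so E°cell = +1.34 V.
Balancing electrons gives n = 1 (lcm of 1 and 1).
ΔG° = −nFE° = −(1)(96485)(+1.34) = -129,290 J = -129.3 kJ.

-129.3 kJ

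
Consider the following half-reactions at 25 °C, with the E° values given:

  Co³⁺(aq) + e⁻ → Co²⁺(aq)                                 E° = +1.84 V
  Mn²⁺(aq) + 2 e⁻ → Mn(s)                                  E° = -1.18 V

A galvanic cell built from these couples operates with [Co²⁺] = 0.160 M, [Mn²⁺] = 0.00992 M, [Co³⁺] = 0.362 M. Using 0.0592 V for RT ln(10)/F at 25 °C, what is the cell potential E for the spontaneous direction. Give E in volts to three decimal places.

+3.100 V

Co³⁺/Co²⁺ is the cathode (higher E°), Mn²⁺/Mn the anode: E°cell = +1.84 − (-1.18) = +3.02 V, n = 2.
Overall: 2 Co³⁺(aq) + Mn(s) → 2 Co²⁺(aq) + Mn²⁺(aq)
Q = [Co²⁺]^2·[Mn²⁺] / ([Co³⁺]^2); log Q = -2.713.
E = E° − (0.0592/n) log Q = +3.02 − (0.0592/2)(-2.713) = +3.100 V.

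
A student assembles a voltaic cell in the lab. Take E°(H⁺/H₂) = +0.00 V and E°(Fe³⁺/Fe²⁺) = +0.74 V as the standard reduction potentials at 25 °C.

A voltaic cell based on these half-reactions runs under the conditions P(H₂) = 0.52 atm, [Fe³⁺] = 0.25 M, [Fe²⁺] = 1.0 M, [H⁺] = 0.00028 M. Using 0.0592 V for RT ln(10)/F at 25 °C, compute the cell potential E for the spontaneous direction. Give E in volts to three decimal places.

Fe³⁺/Fe²⁺ is the cathode (higher E°), H⁺/H₂ the anode: E°cell = +0.74 − (+0.00) = +0.74 V, n = 2.
Overall: 2 Fe³⁺(aq) + H₂(g) → 2 Fe²⁺(aq) + 2 H⁺(aq)
Q = [Fe²⁺]^2·[H⁺]^2 / ([Fe³⁺]^2·P(H₂)); log Q = -5.618.
E = E° − (0.0592/n) log Q = +0.74 − (0.0592/2)(-5.618) = +0.906 V.

+0.906 V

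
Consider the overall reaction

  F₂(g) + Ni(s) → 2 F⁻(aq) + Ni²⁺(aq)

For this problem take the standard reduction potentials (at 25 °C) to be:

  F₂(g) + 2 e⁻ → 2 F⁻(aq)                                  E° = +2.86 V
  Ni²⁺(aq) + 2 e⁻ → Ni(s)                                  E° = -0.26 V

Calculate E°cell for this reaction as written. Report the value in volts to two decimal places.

The F₂/F⁻ couple has the higher reduction potential, so it is the cathode; Ni²⁺/Ni is oxidised at the anode.
E°cell = E°(cathode) − E°(anode) = (+2.86) − (-0.26) = +3.12 V.
Since E°cell > 0, the reaction is spontaneous under standard conditions.

+3.12 V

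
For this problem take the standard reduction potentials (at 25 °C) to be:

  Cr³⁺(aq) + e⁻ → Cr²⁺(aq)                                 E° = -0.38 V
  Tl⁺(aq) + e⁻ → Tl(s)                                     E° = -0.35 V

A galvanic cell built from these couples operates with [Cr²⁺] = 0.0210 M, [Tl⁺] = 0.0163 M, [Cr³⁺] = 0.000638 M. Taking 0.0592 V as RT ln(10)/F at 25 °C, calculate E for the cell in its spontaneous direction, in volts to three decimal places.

+0.014 V

Tl⁺/Tl is the cathode (higher E°), Cr³⁺/Cr²⁺ the anode: E°cell = -0.35 − (-0.38) = +0.03 V, n = 1.
Overall: Tl⁺(aq) + Cr²⁺(aq) → Tl(s) + Cr³⁺(aq)
Q = [Cr³⁺] / ([Tl⁺]·[Cr²⁺]); log Q = 0.270.
E = E° − (0.0592/n) log Q = +0.03 − (0.0592/1)(0.270) = +0.014 V.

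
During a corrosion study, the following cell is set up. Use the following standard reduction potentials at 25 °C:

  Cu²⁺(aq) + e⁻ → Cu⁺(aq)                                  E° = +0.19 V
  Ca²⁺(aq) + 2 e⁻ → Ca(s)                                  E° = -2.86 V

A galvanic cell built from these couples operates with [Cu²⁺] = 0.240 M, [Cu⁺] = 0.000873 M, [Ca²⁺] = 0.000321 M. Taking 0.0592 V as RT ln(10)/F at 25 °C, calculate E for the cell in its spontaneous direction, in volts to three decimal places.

Cu²⁺/Cu⁺ is the cathode (higher E°), Ca²⁺/Ca the anode: E°cell = +0.19 − (-2.86) = +3.05 V, n = 2.
Overall: 2 Cu²⁺(aq) + Ca(s) → 2 Cu⁺(aq) + Ca²⁺(aq)
Q = [Cu⁺]^2·[Ca²⁺] / ([Cu²⁺]^2); log Q = -8.372.
E = E° − (0.0592/n) log Q = +3.05 − (0.0592/2)(-8.372) = +3.298 V.

+3.298 V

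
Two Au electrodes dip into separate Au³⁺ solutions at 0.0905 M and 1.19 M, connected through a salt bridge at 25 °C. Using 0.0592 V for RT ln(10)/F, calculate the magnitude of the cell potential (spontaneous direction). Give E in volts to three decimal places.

+0.022 V

For a concentration cell E°cell = 0. The 1.19 M side is the cathode (reduction is favoured where [Au³⁺] is higher).
With n = 3, E = −(0.0592/3) log([Au³⁺]ₐₙ/[Au³⁺]꜀ₐₜ) = −(0.0592/3) log(0.0905/1.19) = −(0.0592/3)(-1.119) = +0.022 V.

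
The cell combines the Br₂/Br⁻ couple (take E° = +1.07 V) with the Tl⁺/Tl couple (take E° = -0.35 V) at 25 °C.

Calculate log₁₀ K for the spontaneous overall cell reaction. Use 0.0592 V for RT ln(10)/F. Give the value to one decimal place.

48.0

Cathode: Br₂/Br⁻; anode: Tl⁺/Tl. E°cell = +1.42 V, n = 2.
log K = nE°cell / 0.0592 = (2)(+1.42) / 0.0592 = 48.0.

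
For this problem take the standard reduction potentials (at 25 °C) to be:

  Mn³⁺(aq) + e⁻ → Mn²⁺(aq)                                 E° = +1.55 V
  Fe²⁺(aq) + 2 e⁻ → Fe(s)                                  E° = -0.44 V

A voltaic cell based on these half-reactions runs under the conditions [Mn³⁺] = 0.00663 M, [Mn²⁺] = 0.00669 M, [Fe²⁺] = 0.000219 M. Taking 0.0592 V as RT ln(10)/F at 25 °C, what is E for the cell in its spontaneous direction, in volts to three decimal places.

+2.098 V

Mn³⁺/Mn²⁺ is the cathode (higher E°), Fe²⁺/Fe the anode: E°cell = +1.55 − (-0.44) = +1.99 V, n = 2.
Overall: 2 Mn³⁺(aq) + Fe(s) → 2 Mn²⁺(aq) + Fe²⁺(aq)
Q = [Mn²⁺]^2·[Fe²⁺] / ([Mn³⁺]^2); log Q = -3.652.
E = E° − (0.0592/n) log Q = +1.99 − (0.0592/2)(-3.652) = +2.098 V.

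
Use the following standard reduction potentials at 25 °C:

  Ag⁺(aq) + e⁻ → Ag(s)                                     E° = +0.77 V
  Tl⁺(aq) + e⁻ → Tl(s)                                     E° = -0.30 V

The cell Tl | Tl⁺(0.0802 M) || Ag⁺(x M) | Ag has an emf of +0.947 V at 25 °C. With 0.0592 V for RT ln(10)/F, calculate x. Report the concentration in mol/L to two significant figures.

Ag⁺/Ag is the cathode, Tl⁺/Tl the anode: E°cell = +1.07 V, n = 1.
Overall reaction: Ag⁺(aq) + Tl(s) → Ag(s) + Tl⁺(aq); Q = [Tl⁺]^1/[Ag⁺]^1.
From E = E° − (0.0592/n) log Q: log Q = (E° − E)·n/0.0592 = (+1.07 − (+0.947))·1/0.0592 = 2.0777.
So 1·log[Ag⁺] = 1·log(0.0802) − log Q = -1.0958 − (2.0777) = -3.1735; [Ag⁺] = 10^(-3.1735) ≈ 0.00067 M.

0.00067 M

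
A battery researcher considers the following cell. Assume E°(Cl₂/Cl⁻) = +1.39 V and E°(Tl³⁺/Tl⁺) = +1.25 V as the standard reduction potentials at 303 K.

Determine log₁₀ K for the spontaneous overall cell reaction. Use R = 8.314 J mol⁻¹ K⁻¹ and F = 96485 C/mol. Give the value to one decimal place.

Cathode: Cl₂/Cl⁻; anode: Tl³⁺/Tl⁺. E°cell = (+1.39) − (+1.25) = +0.14 V, with n = 2.
ΔG° = −nFE° = −RT ln K, so ln K = nFE°/(RT) = (2)(96485)(+0.14) / ((8.314)(303)) = 10.724.
log₁₀ K = 10.724 / ln 10 = 4.7.

4.7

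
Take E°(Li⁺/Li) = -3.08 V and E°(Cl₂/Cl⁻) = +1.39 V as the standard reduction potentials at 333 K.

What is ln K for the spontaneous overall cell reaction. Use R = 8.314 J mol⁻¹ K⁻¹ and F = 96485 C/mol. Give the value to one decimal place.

Cathode: Cl₂/Cl⁻; anode: Li⁺/Li. E°cell = (+1.39) − (-3.08) = +4.47 V, with n = 2.
ΔG° = −nFE° = −RT ln K, so ln K = nFE°/(RT) = (2)(96485)(+4.47) / ((8.314)(333)) = 311.561.

311.6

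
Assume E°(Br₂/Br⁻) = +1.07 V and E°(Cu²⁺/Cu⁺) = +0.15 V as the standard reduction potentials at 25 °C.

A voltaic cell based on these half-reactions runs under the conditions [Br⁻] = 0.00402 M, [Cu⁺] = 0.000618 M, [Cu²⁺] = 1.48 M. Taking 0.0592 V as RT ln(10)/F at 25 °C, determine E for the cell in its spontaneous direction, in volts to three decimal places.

+0.862 V

Br₂/Br⁻ is the cathode (higher E°), Cu²⁺/Cu⁺ the anode: E°cell = +1.07 − (+0.15) = +0.92 V, n = 2.
Overall: Br₂(l) + 2 Cu⁺(aq) → 2 Br⁻(aq) + 2 Cu²⁺(aq)
Q = [Br⁻]^2·[Cu²⁺]^2 / ([Cu⁺]^2); log Q = 1.967.
E = E° − (0.0592/n) log Q = +0.92 − (0.0592/2)(1.967) = +0.862 V.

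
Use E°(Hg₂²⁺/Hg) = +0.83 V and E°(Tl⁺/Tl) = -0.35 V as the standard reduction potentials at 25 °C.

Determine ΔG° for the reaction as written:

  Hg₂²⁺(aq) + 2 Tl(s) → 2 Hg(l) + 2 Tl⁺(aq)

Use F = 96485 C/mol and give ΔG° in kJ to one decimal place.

As written, Hg₂²⁺/Hg is reduced (cathode) and Tl⁺/Tl is oxidised (anode), so E°cell = (+0.83) − (-0.35) = +1.18 V.
Balancing electrons gives n = 2.
ΔG° = −nFE° = −(2)(96485)(+1.18) = -227,705 J = -227.7 kJ.

-227.7 kJ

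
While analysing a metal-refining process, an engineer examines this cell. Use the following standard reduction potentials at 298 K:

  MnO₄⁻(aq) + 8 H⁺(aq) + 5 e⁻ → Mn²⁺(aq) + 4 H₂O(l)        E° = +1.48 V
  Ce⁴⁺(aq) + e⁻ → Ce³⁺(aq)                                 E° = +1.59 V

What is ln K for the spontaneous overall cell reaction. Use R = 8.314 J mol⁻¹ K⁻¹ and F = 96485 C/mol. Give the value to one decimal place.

21.4

Cathode: Ce⁴⁺/Ce³⁺; anode: MnO₄⁻/Mn²⁺. E°cell = (+1.59) − (+1.48) = +0.11 V, with n = 5.
ΔG° = −nFE° = −RT ln K, so ln K = nFE°/(RT) = (5)(96485)(+0.11) / ((8.314)(298)) = 21.419.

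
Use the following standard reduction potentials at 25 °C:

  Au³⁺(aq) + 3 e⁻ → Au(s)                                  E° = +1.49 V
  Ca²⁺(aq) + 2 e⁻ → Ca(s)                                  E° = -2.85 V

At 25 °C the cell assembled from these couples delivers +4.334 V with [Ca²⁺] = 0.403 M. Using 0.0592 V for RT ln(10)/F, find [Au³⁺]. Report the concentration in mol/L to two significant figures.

Au³⁺/Au is the cathode, Ca²⁺/Ca the anode: E°cell = +4.34 V, n = 6.
Overall reaction: 2 Au³⁺(aq) + 3 Ca(s) → 2 Au(s) + 3 Ca²⁺(aq); Q = [Ca²⁺]^3/[Au³⁺]^2.
From E = E° − (0.0592/n) log Q: log Q = (E° − E)·n/0.0592 = (+4.34 − (+4.334))·6/0.0592 = 0.6081.
So 2·log[Au³⁺] = 3·log(0.403) − log Q = -1.1841 − (0.6081) = -1.7922; log[Au³⁺] = -1.7922 / 2 = -0.8961; [Au³⁺] = 10^(-0.8961) ≈ 0.13 M.

0.13 M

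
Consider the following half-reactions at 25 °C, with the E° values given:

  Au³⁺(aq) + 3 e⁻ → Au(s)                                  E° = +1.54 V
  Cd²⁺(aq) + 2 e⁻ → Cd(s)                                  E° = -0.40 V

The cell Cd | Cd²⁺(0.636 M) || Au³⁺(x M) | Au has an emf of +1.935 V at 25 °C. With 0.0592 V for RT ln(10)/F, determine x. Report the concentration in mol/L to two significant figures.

0.28 M

Au³⁺/Au is the cathode, Cd²⁺/Cd the anode: E°cell = +1.94 V, n = 6.
Overall reaction: 2 Au³⁺(aq) + 3 Cd(s) → 2 Au(s) + 3 Cd²⁺(aq); Q = [Cd²⁺]^3/[Au³⁺]^2.
From E = E° − (0.0592/n) log Q: log Q = (E° − E)·n/0.0592 = (+1.94 − (+1.935))·6/0.0592 = 0.5068.
So 2·log[Au³⁺] = 3·log(0.636) − log Q = -0.5896 − (0.5068) = -1.0964; log[Au³⁺] = -1.0964 / 2 = -0.5482; [Au³⁺] = 10^(-0.5482) ≈ 0.28 M.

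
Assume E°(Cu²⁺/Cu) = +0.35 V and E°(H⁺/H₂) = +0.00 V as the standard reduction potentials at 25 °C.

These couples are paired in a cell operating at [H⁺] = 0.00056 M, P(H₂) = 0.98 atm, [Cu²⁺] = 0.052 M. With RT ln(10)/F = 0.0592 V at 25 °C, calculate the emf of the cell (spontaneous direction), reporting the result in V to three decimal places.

Cu²⁺/Cu is the cathode (higher E°), H⁺/H₂ the anode: E°cell = +0.35 − (+0.00) = +0.35 V, n = 2.
Overall: Cu²⁺(aq) + H₂(g) → Cu(s) + 2 H⁺(aq)
Q = [H⁺]^2 / ([Cu²⁺]·P(H₂)); log Q = -5.211.
E = E° − (0.0592/n) log Q = +0.35 − (0.0592/2)(-5.211) = +0.504 V.

+0.504 V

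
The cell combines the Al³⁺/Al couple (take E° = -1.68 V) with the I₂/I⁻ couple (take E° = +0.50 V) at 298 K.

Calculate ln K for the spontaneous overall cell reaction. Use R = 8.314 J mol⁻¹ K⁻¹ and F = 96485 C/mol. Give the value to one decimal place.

Cathode: I₂/I⁻; anode: Al³⁺/Al. E°cell = (+0.50) − (-1.68) = +2.18 V, with n = 6.
ΔG° = −nFE° = −RT ln K, so ln K = nFE°/(RT) = (6)(96485)(+2.18) / ((8.314)(298)) = 509.379.

509.4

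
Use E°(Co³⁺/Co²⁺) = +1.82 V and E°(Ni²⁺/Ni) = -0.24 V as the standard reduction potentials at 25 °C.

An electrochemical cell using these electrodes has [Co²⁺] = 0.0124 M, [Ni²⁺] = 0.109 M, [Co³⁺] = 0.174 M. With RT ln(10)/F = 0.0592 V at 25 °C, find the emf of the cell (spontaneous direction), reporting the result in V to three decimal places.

Co³⁺/Co²⁺ is the cathode (higher E°), Ni²⁺/Ni the anode: E°cell = +1.82 − (-0.24) = +2.06 V, n = 2.
Overall: 2 Co³⁺(aq) + Ni(s) → 2 Co²⁺(aq) + Ni²⁺(aq)
Q = [Co²⁺]^2·[Ni²⁺] / ([Co³⁺]^2); log Q = -3.257.
E = E° − (0.0592/n) log Q = +2.06 − (0.0592/2)(-3.257) = +2.156 V.

+2.156 V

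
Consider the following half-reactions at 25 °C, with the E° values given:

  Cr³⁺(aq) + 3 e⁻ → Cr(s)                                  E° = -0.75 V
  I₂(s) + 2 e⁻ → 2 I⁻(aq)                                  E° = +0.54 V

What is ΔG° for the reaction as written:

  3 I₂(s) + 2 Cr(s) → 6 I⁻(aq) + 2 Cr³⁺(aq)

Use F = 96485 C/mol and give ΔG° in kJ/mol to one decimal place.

-746.8 kJ/mol

As written, I₂/I⁻ is reduced (cathode) and Cr³⁺/Cr is oxidised (anode), so E°cell = (+0.54) − (-0.75) = +1.29 V.
Balancing electrons gives n = 6.
ΔG° = −nFE° = −(6)(96485)(+1.29) = -746,794 J = -746.8 kJ/mol.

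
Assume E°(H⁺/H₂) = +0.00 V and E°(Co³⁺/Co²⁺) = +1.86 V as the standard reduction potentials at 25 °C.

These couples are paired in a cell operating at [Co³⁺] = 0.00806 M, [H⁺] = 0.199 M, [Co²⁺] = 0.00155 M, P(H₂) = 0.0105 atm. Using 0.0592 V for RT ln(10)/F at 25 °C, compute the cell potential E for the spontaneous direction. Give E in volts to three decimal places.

Co³⁺/Co²⁺ is the cathode (higher E°), H⁺/H₂ the anode: E°cell = +1.86 − (+0.00) = +1.86 V, n = 2.
Overall: 2 Co³⁺(aq) + H₂(g) → 2 Co²⁺(aq) + 2 H⁺(aq)
Q = [Co²⁺]^2·[H⁺]^2 / ([Co³⁺]^2·P(H₂)); log Q = -0.855.
E = E° − (0.0592/n) log Q = +1.86 − (0.0592/2)(-0.855) = +1.885 V.

+1.885 V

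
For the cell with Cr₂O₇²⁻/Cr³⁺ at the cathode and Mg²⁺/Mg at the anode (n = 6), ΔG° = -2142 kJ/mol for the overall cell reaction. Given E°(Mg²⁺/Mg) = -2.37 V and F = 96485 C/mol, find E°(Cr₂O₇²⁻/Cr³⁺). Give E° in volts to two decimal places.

+1.33 V

E°cell = −ΔG°/(nF) = −(-2142×10³)/((6)(96485)) = +3.700 V.
Since Cr₂O₇²⁻/Cr³⁺ is the cathode and Mg²⁺/Mg the anode, E°cell = E°(Cr₂O₇²⁻/Cr³⁺) − E°(Mg²⁺/Mg).
So E°(Cr₂O₇²⁻/Cr³⁺) = E°cell + E°(Mg²⁺/Mg) = +3.700 + (-2.37) = +1.33 V.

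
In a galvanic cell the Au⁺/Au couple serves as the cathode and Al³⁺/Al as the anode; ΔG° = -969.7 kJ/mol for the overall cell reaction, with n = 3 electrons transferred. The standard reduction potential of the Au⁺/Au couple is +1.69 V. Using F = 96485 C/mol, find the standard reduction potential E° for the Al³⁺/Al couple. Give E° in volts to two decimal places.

E°cell = −ΔG°/(nF) = −(-969.7×10³)/((3)(96485)) = +3.350 V.
Since Au⁺/Au is the cathode and Al³⁺/Al the anode, E°cell = E°(Au⁺/Au) − E°(Al³⁺/Al).
So E°(Al³⁺/Al) = E°(Au⁺/Au) − E°cell = (+1.69) − (+3.350) = -1.66 V.

-1.66 V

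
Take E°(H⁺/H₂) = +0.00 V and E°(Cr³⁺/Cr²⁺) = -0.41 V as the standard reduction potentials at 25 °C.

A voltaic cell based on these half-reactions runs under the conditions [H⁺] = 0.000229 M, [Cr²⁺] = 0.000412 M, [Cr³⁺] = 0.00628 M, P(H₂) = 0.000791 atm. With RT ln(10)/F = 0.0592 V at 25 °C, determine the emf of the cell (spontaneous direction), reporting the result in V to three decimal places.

H⁺/H₂ is the cathode (higher E°), Cr³⁺/Cr²⁺ the anode: E°cell = +0.00 − (-0.41) = +0.41 V, n = 2.
Overall: 2 H⁺(aq) + 2 Cr²⁺(aq) → H₂(g) + 2 Cr³⁺(aq)
Q = P(H₂)·[Cr³⁺]^2 / ([H⁺]^2·[Cr²⁺]^2); log Q = 6.545.
E = E° − (0.0592/n) log Q = +0.41 − (0.0592/2)(6.545) = +0.216 V.

+0.216 V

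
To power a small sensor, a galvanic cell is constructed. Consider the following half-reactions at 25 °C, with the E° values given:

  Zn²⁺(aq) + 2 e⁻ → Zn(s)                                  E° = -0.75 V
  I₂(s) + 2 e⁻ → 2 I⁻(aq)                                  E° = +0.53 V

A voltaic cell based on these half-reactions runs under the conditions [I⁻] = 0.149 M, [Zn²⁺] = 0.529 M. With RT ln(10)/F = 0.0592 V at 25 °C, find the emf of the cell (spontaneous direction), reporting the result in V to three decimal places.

I₂/I⁻ is the cathode (higher E°), Zn²⁺/Zn the anode: E°cell = +0.53 − (-0.75) = +1.28 V, n = 2.
Overall: I₂(s) + Zn(s) → 2 I⁻(aq) + Zn²⁺(aq)
Q = [I⁻]^2·[Zn²⁺]; log Q = -1.930.
E = E° − (0.0592/n) log Q = +1.28 − (0.0592/2)(-1.930) = +1.337 V.

+1.337 V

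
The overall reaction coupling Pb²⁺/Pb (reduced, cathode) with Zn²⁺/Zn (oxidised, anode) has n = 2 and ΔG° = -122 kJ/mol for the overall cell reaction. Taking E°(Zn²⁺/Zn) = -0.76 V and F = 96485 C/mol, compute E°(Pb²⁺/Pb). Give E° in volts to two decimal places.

-0.13 V

E°cell = −ΔG°/(nF) = −(-122×10³)/((2)(96485)) = +0.632 V.
Since Pb²⁺/Pb is the cathode and Zn²⁺/Zn the anode, E°cell = E°(Pb²⁺/Pb) − E°(Zn²⁺/Zn).
So E°(Pb²⁺/Pb) = E°cell + E°(Zn²⁺/Zn) = +0.632 + (-0.76) = -0.13 V.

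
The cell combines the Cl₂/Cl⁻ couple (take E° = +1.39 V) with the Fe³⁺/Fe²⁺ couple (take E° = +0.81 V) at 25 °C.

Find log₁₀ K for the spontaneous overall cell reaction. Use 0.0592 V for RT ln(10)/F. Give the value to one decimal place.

19.6

Cathode: Cl₂/Cl⁻; anode: Fe³⁺/Fe²⁺. E°cell = +0.58 V, n = 2.
log K = nE°cell / 0.0592 = (2)(+0.58) / 0.0592 = 19.6.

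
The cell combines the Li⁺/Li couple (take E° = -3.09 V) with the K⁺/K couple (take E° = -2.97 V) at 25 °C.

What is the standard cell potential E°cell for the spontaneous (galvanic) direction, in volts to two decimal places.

The K⁺/K couple has the higher reduction potential, so it is the cathode; Li⁺/Li is oxidised at the anode.
E°cell = E°(cathode) − E°(anode) = (-2.97) − (-3.09) = +0.12 V.

+0.12 V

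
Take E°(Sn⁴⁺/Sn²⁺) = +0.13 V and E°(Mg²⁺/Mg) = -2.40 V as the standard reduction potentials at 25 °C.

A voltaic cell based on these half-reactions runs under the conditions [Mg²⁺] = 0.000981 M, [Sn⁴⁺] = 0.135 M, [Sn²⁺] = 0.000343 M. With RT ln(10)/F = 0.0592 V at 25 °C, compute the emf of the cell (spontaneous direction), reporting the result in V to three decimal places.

+2.696 V

Sn⁴⁺/Sn²⁺ is the cathode (higher E°), Mg²⁺/Mg the anode: E°cell = +0.13 − (-2.40) = +2.53 V, n = 2.
Overall: Sn⁴⁺(aq) + Mg(s) → Sn²⁺(aq) + Mg²⁺(aq)
Q = [Sn²⁺]·[Mg²⁺] / ([Sn⁴⁺]); log Q = -5.603.
E = E° − (0.0592/n) log Q = +2.53 − (0.0592/2)(-5.603) = +2.696 V.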